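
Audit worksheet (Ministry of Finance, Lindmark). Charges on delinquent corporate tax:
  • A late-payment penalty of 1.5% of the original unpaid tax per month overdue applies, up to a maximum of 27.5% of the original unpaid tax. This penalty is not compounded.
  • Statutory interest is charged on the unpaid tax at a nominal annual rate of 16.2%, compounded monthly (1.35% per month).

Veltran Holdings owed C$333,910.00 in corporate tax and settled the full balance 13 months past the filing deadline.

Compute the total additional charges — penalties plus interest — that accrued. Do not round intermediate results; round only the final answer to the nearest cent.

Penalty: 13 × 1.5% × C$333,910.00 = C$65,112.45 (below the 27.5% cap of C$91,825.25)
Interest: C$333,910.00 × ((1 + 0.0135)^13 − 1) = C$333,910.00 × 0.1904435… = C$63,590.9903…
Penalties + interest = C$65,112.4500 + C$63,590.9903… = C$128,703.44

C$128,703.44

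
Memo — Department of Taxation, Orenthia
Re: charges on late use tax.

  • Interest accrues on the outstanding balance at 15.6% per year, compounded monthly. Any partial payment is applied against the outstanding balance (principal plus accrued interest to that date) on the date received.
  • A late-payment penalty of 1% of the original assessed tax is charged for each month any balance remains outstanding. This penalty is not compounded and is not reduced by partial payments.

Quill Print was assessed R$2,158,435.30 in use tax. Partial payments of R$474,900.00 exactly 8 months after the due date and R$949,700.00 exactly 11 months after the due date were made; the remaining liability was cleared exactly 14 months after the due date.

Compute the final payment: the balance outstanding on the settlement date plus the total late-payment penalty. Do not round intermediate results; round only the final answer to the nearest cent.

Monthly rate = 15.6% ÷ 12 = 1.3%
Balance at month 8: R$2,158,435.3000 × (1 + 0.013)^8 = R$2,393,396.2041…
After R$474,900.00 payment: R$2,393,396.2041… − R$474,900.00 = R$1,918,496.2041…
Balance at month 11: R$1,918,496.2041… × (1 + 0.013)^3 = R$1,994,294.4486…
After R$949,700.00 payment: R$1,994,294.4486… − R$949,700.00 = R$1,044,594.4486…
Balance at month 14: R$1,044,594.4486… × (1 + 0.013)^3 = R$1,085,865.5364…
Penalty: 14 × 1% × R$2,158,435.30 = R$302,180.94…
Final settlement = outstanding balance + penalty = R$1,085,865.5364… + R$302,180.94… = R$1,388,046.48

R$1,388,046.48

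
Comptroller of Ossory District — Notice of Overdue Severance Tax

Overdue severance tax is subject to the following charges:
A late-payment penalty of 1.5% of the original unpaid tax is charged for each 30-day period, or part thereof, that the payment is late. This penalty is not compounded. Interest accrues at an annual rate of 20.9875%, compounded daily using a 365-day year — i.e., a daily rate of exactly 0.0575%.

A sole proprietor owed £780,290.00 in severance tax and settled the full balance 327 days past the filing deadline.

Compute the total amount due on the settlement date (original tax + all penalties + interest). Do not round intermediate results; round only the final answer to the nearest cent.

£1,070,400.63

Penalty periods: ⌈327/30⌉ = 11; penalty = 11 × 1.5% × £780,290.00 = £128,747.85
Interest: £780,290.00 × ((1 + 0.000575)^327 − 1) = £780,290.00 × 0.20679847… = £161,362.7810…
Total = £780,290.00 + £128,747.8500 + £161,362.7810… = £1,070,400.63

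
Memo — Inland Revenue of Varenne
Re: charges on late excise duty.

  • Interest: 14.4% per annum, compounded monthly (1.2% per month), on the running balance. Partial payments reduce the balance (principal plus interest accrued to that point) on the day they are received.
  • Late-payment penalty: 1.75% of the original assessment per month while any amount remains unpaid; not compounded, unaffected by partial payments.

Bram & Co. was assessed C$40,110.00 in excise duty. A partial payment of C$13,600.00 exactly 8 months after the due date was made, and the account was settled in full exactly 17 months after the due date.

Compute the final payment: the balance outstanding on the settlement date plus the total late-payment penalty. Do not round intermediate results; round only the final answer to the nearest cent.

C$45,918.54

Balance at month 8: C$40,110.0000 × (1 + 0.012)^8 = C$44,126.2237…
After C$13,600.00 payment: C$44,126.2237… − C$13,600.00 = C$30,526.2237…
Balance at month 17: C$30,526.2237… × (1 + 0.012)^9 = C$33,985.8154…
Penalty: 17 × 1.75% × C$40,110.00 = C$11,932.73…
Final settlement = outstanding balance + penalty = C$33,985.8154… + C$11,932.73… = C$45,918.54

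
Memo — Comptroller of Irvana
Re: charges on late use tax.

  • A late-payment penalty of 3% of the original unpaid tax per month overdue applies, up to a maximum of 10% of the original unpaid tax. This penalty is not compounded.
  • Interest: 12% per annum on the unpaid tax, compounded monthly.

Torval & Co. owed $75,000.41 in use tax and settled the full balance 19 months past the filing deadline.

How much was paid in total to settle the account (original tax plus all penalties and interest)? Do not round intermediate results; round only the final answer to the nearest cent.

$98,108.71

Penalty (uncapped): 19 × 3% × $75,000.41 = $42,750.23…; cap = 10% × $75,000.41 = $7,500.04… → penalty = $7,500.04…
Interest (12%/yr ÷ 12 = 1%/month): $75,000.41 × ((1 + 0.01)^19 − 1) = $15,608.2566…
Total = $75,000.41 + $7,500.0410 + $15,608.2566… = $98,108.71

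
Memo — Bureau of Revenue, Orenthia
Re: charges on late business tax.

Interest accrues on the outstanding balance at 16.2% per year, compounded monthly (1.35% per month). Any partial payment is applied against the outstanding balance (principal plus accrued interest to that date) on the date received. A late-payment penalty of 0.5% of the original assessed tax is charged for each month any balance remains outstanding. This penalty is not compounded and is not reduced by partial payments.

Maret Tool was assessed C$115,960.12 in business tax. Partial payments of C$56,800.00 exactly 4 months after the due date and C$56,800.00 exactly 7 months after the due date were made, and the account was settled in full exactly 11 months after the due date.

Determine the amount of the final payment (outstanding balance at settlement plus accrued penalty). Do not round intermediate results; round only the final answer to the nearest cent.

C$18,448.91

Balance at month 4: C$115,960.1200 × (1 + 0.0135)^4 = C$122,349.9139…
After C$56,800.00 payment: C$122,349.9139… − C$56,800.00 = C$65,549.9139…
Balance at month 7: C$65,549.9139… × (1 + 0.0135)^3 = C$68,240.6862…
After C$56,800.00 payment: C$68,240.6862… − C$56,800.00 = C$11,440.6862…
Balance at month 11: C$11,440.6862… × (1 + 0.0135)^4 = C$12,071.1066…
Penalty: 11 × 0.5% × C$115,960.12 = C$6,377.81…
Final settlement = outstanding balance + penalty = C$12,071.1066… + C$6,377.81… = C$18,448.91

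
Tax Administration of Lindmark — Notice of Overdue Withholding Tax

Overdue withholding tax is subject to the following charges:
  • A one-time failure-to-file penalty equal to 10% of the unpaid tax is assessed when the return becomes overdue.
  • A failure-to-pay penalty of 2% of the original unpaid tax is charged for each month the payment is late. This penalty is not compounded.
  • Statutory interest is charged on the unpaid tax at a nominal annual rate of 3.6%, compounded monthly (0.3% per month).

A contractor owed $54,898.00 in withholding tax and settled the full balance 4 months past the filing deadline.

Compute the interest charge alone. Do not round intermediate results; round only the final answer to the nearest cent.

$661.75

Interest: $54,898.00 × ((1 + 0.003)^4 − 1) = $54,898.00 × 0.0120541… = $661.7464…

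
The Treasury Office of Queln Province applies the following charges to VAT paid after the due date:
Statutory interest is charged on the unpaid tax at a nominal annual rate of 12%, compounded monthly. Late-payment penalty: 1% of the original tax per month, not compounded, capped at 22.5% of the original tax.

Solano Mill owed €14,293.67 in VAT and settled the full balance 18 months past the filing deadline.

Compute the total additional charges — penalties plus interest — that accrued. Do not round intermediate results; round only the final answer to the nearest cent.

Penalty: 18 × 1% × €14,293.67 = €2,572.86… (below the 22.5% cap of €3,216.08…)
Interest (12%/yr ÷ 12 = 1%/month): €14,293.67 × ((1 + 0.01)^18 − 1) = €2,803.6673…
Penalties + interest = €2,572.8606 + €2,803.6673… = €5,376.53

€5,376.53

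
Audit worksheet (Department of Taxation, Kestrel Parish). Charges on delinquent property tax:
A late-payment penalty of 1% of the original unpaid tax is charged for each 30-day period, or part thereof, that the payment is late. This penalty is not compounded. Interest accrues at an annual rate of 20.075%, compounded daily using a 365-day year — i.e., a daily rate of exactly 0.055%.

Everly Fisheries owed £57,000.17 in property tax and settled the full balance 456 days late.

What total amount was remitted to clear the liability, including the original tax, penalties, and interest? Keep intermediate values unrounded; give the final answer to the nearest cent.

£82,363.22

Penalty periods: ⌈456/30⌉ = 16; penalty = 16 × 1% × £57,000.17 = £9,120.03…
Interest: £57,000.17 × ((1 + 0.00055)^456 − 1) = £57,000.17 × 0.28496445… = £16,243.0223…
Total = £57,000.17 + £9,120.0272 + £16,243.0223… = £82,363.22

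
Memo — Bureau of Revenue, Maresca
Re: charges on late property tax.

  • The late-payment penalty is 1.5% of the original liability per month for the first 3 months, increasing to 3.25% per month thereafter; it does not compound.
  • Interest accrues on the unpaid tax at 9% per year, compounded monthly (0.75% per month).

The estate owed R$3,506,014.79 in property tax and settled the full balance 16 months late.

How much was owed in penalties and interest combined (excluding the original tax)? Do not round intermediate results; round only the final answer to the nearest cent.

R$2,084,298.14

Penalty, months 1–3: 3 × 1.5% × R$3,506,014.79 = R$157,770.67…
Penalty, months 4–16: 13 × 3.25% × R$3,506,014.79 = R$1,481,291.25…
Interest: R$3,506,014.79 × ((1 + 0.0075)^16 − 1) = R$3,506,014.79 × 0.1269921… = R$445,236.2288…
Penalties + interest = R$1,639,061.9143… + R$445,236.2288… = R$2,084,298.14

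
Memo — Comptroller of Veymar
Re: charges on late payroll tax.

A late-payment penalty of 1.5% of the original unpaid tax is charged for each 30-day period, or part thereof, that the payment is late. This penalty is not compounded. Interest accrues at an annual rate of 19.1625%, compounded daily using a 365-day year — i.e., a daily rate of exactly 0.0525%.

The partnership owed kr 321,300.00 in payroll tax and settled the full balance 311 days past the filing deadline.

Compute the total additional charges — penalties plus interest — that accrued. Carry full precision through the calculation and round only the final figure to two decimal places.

Penalty periods: ⌈311/30⌉ = 11; penalty = 11 × 1.5% × kr 321,300.00 = kr 53,014.50
Interest: kr 321,300.00 × ((1 + 0.000525)^311 − 1) = kr 321,300.00 × 0.17730998… = kr 56,969.6955…
Penalties + interest = kr 53,014.5000 + kr 56,969.6955… = kr 109,984.20

kr 109,984.20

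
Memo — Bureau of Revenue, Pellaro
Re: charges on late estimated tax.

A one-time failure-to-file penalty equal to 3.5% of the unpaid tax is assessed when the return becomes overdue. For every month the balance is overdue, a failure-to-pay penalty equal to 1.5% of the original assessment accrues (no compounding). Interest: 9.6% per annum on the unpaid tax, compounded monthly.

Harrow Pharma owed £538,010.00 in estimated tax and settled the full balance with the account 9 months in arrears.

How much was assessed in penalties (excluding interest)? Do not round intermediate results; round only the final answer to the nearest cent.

Failure-to-file penalty: 3.5% × £538,010.00 = £18,830.35
Failure-to-pay penalty: 9 × 1.5% × £538,010.00 = £72,631.35
Total penalty = £18,830.35 + £72,631.35 = £91,461.70

£91,461.70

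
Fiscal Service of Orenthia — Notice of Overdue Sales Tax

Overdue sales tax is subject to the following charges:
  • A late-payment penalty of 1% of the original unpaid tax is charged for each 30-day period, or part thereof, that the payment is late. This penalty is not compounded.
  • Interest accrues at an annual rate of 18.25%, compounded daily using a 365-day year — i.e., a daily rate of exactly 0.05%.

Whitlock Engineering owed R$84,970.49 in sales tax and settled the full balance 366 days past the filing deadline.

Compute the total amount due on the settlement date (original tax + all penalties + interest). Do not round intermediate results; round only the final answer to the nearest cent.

R$113,075.29

Penalty periods: ⌈366/30⌉ = 13; penalty = 13 × 1% × R$84,970.49 = R$11,046.16…
Interest: R$84,970.49 × ((1 + 0.0005)^366 − 1) = R$84,970.49 × 0.20075949… = R$17,058.6323…
Total = R$84,970.49 + R$11,046.1637 + R$17,058.6323… = R$113,075.29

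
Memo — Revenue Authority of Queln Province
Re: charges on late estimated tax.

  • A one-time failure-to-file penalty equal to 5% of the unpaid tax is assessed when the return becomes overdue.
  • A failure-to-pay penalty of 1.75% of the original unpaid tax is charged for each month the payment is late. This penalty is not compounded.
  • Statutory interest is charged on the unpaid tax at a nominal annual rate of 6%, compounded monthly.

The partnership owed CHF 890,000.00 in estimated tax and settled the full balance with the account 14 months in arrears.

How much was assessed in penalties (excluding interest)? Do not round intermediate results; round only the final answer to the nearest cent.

Failure-to-file penalty: 5% × CHF 890,000.00 = CHF 44,500.00
Failure-to-pay penalty: 14 × 1.75% × CHF 890,000.00 = CHF 218,050.00
Total penalty = CHF 44,500.00 + CHF 218,050.00 = CHF 262,550.00

CHF 262,550.00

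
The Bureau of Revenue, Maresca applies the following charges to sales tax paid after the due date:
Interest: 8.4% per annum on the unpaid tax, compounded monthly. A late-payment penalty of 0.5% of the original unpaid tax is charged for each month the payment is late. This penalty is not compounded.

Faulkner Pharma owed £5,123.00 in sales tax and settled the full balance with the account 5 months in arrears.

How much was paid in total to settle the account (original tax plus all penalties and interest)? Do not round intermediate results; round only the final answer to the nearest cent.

Late-payment penalty = 0.5% × £5,123.00 × 5 mo = £128.08…
Interest (8.4%/yr ÷ 12 = 0.7%/month): £5,123.00 × ((1 + 0.007)^5 − 1) = £181.8329…
Total = £5,123.00 + £128.0750 + £181.8329… = £5,432.91

£5,432.91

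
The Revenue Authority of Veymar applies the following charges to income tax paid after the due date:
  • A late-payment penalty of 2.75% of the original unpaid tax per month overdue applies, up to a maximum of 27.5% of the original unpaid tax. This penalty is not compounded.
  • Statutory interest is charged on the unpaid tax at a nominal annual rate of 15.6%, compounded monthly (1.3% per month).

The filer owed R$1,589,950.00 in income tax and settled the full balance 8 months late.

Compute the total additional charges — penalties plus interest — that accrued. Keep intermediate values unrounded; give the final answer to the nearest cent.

R$522,866.27

Penalty: 8 × 2.75% × R$1,589,950.00 = R$349,789.00 (below the 27.5% cap of R$437,236.25)
Interest: R$1,589,950.00 × ((1 + 0.013)^8 − 1) = R$1,589,950.00 × 0.1088571… = R$173,077.2701…
Penalties + interest = R$349,789.0000 + R$173,077.2701… = R$522,866.27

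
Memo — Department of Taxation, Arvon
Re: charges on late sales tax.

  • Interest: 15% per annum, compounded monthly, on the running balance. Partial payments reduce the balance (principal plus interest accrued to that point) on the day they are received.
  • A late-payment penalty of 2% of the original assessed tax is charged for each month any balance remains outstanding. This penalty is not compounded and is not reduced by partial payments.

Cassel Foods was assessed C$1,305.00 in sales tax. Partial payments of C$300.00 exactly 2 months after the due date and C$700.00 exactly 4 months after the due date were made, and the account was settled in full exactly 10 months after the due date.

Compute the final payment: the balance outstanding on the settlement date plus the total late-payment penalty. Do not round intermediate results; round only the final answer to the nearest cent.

C$653.10

Monthly rate = 15% ÷ 12 = 1.25%
Balance at month 2: C$1,305.0000 × (1 + 0.0125)^2 = C$1,337.8289…
After C$300.00 payment: C$1,337.8289… − C$300.00 = C$1,037.8289…
Balance at month 4: C$1,037.8289… × (1 + 0.0125)^2 = C$1,063.9368…
After C$700.00 payment: C$1,063.9368… − C$700.00 = C$363.9368…
Balance at month 10: C$363.9368… × (1 + 0.0125)^6 = C$392.0994…
Penalty: 10 × 2% × C$1,305.00 = C$261.00
Final settlement = outstanding balance + penalty = C$392.0994… + C$261.00 = C$653.10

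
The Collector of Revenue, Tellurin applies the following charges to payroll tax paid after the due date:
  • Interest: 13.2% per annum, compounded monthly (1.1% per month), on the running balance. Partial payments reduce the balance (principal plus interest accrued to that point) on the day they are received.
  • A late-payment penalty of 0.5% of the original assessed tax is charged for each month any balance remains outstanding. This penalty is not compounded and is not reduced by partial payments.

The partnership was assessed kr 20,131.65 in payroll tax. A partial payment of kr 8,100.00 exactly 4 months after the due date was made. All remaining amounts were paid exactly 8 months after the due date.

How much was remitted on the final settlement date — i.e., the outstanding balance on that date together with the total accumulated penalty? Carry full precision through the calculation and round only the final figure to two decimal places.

kr 14,315.90

Balance at month 4: kr 20,131.6500 × (1 + 0.011)^4 = kr 21,032.1657…
After kr 8,100.00 payment: kr 21,032.1657… − kr 8,100.00 = kr 12,932.1657…
Balance at month 8: kr 12,932.1657… × (1 + 0.011)^4 = kr 13,510.6387…
Penalty: 8 × 0.5% × kr 20,131.65 = kr 805.27…
Final settlement = outstanding balance + penalty = kr 13,510.6387… + kr 805.27… = kr 14,315.90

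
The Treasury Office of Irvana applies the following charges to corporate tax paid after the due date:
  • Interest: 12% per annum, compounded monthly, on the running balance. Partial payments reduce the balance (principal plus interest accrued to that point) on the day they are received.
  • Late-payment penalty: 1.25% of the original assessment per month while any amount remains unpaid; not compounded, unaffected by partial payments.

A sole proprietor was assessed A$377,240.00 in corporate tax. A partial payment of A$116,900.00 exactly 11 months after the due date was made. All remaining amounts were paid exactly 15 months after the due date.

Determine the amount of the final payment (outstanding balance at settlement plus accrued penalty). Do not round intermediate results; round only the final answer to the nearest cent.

A$387,049.82

Monthly rate = 12% ÷ 12 = 1%
Balance at month 11: A$377,240.0000 × (1 + 0.01)^11 = A$420,874.7271…
After A$116,900.00 payment: A$420,874.7271… − A$116,900.00 = A$303,974.7271…
Balance at month 15: A$303,974.7271… × (1 + 0.01)^4 = A$316,317.3200…
Penalty: 15 × 1.25% × A$377,240.00 = A$70,732.50
Final settlement = outstanding balance + penalty = A$316,317.3200… + A$70,732.50 = A$387,049.82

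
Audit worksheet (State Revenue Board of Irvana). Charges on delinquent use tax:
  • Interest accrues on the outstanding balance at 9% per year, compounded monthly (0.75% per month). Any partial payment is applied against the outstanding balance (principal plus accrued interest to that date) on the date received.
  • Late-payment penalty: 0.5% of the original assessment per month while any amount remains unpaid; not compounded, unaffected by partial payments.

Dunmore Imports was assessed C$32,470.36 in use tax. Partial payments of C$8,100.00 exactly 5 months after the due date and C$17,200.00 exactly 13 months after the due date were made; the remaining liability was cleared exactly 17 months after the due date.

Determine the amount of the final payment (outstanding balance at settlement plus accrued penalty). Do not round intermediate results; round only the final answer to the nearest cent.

C$13,046.60

Balance at month 5: C$32,470.3600 × (1 + 0.0075)^5 = C$33,706.4006…
After C$8,100.00 payment: C$33,706.4006… − C$8,100.00 = C$25,606.4006…
Balance at month 13: C$25,606.4006… × (1 + 0.0075)^8 = C$27,183.7253…
After C$17,200.00 payment: C$27,183.7253… − C$17,200.00 = C$9,983.7253…
Balance at month 17: C$9,983.7253… × (1 + 0.0075)^4 = C$10,286.6235…
Penalty: 17 × 0.5% × C$32,470.36 = C$2,759.98…
Final settlement = outstanding balance + penalty = C$10,286.6235… + C$2,759.98… = C$13,046.60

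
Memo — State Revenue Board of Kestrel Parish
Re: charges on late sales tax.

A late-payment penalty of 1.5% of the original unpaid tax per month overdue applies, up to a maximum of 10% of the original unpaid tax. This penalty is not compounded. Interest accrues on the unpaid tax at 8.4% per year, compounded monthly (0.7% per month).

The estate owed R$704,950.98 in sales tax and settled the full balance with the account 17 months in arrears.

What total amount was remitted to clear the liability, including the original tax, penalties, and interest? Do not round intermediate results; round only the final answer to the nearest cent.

Penalty (uncapped): 17 × 1.5% × R$704,950.98 = R$179,762.50…; cap = 10% × R$704,950.98 = R$70,495.10… → penalty = R$70,495.10…
Interest: R$704,950.98 × ((1 + 0.007)^17 − 1) = R$704,950.98 × 0.1259031… = R$88,755.4854…
Total = R$704,950.98 + R$70,495.0980 + R$88,755.4854… = R$864,201.56

R$864,201.56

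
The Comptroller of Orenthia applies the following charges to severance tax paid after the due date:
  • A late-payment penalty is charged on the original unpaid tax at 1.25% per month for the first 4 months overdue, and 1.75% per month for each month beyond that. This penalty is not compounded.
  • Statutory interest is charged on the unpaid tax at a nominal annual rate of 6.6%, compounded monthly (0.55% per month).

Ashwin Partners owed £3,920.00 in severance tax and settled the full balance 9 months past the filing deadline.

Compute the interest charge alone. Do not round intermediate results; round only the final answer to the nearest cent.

£198.36

Interest: £3,920.00 × ((1 + 0.0055)^9 − 1) = £3,920.00 × 0.0506031… = £198.3641…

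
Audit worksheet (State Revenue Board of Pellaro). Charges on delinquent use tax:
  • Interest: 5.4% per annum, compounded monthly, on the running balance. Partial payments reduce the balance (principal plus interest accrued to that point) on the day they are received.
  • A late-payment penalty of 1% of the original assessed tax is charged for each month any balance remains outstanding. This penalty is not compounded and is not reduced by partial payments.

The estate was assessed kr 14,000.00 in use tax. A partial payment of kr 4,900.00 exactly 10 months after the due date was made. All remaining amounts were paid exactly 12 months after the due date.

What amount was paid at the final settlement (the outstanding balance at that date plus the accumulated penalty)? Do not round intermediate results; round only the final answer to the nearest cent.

Monthly rate = 5.4% ÷ 12 = 0.45%
Balance at month 10: kr 14,000.0000 × (1 + 0.0045)^10 = kr 14,642.9118…
After kr 4,900.00 payment: kr 14,642.9118… − kr 4,900.00 = kr 9,742.9118…
Balance at month 12: kr 9,742.9118… × (1 + 0.0045)^2 = kr 9,830.7953…
Penalty: 12 × 1% × kr 14,000.00 = kr 1,680.00
Final settlement = outstanding balance + penalty = kr 9,830.7953… + kr 1,680.00 = kr 11,510.80

kr 11,510.80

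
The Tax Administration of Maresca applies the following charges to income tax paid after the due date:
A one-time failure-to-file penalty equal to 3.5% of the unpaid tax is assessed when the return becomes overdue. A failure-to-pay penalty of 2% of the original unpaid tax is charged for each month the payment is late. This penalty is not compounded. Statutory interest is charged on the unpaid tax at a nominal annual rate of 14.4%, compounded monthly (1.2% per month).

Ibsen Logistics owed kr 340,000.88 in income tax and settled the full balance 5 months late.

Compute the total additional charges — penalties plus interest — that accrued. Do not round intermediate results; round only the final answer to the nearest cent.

Failure-to-file penalty: 3.5% × kr 340,000.88 = kr 11,900.03…
Failure-to-pay penalty = 2% × kr 340,000.88 × 5 mo = kr 34,000.09…
Interest: kr 340,000.88 × ((1 + 0.012)^5 − 1) = kr 340,000.88 × 0.0614574… = kr 20,895.5646…
Penalties + interest = kr 45,900.1188 + kr 20,895.5646… = kr 66,795.68

kr 66,795.68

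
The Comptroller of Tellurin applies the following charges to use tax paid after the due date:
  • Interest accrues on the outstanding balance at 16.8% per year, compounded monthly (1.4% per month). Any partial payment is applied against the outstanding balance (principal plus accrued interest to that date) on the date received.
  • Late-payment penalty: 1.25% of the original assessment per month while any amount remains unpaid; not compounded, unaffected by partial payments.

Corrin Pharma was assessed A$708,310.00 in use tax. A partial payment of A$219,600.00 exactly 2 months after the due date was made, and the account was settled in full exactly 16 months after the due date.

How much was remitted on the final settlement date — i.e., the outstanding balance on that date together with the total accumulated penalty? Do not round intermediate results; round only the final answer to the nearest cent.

Balance at month 2: A$708,310.0000 × (1 + 0.014)^2 = A$728,281.5088…
After A$219,600.00 payment: A$728,281.5088… − A$219,600.00 = A$508,681.5088…
Balance at month 16: A$508,681.5088… × (1 + 0.014)^14 = A$617,984.1275…
Penalty: 16 × 1.25% × A$708,310.00 = A$141,662.00
Final settlement = outstanding balance + penalty = A$617,984.1275… + A$141,662.00 = A$759,646.13

A$759,646.13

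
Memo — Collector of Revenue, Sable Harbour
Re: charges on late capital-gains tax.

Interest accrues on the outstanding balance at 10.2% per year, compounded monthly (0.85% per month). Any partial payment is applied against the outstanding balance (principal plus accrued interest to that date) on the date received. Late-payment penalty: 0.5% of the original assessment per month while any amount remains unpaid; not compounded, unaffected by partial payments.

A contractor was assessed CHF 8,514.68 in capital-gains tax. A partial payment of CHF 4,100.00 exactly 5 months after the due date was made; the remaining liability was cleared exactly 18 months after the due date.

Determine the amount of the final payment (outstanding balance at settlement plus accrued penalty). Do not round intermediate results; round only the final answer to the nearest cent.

Balance at month 5: CHF 8,514.6800 × (1 + 0.0085)^5 = CHF 8,882.7583…
After CHF 4,100.00 payment: CHF 8,882.7583… − CHF 4,100.00 = CHF 4,782.7583…
Balance at month 18: CHF 4,782.7583… × (1 + 0.0085)^13 = CHF 5,339.0645…
Penalty: 18 × 0.5% × CHF 8,514.68 = CHF 766.32…
Final settlement = outstanding balance + penalty = CHF 5,339.0645… + CHF 766.32… = CHF 6,105.39

CHF 6,105.39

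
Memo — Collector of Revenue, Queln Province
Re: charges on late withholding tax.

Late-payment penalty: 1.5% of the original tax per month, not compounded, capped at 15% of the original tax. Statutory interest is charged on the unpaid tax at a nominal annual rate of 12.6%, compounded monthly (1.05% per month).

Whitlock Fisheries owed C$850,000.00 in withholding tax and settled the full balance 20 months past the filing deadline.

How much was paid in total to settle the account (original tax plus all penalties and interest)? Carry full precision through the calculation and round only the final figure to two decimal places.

C$1,174,978.90

Penalty (uncapped): 20 × 1.5% × C$850,000.00 = C$255,000.00; cap = 15% × C$850,000.00 = C$127,500.00 → penalty = C$127,500.00
Interest: C$850,000.00 × ((1 + 0.0105)^20 − 1) = C$850,000.00 × 0.2323281… = C$197,478.8982…
Total = C$850,000.00 + C$127,500.0000 + C$197,478.8982… = C$1,174,978.90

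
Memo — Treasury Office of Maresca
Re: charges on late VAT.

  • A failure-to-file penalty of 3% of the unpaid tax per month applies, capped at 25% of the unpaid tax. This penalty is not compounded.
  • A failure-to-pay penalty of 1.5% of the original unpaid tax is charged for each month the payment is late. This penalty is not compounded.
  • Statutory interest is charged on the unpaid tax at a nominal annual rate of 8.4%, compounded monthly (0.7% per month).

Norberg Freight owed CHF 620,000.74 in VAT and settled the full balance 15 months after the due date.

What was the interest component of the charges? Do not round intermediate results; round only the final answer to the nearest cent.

CHF 68,388.81

Interest: CHF 620,000.74 × ((1 + 0.007)^15 − 1) = CHF 620,000.74 × 0.1103044… = CHF 68,388.8056…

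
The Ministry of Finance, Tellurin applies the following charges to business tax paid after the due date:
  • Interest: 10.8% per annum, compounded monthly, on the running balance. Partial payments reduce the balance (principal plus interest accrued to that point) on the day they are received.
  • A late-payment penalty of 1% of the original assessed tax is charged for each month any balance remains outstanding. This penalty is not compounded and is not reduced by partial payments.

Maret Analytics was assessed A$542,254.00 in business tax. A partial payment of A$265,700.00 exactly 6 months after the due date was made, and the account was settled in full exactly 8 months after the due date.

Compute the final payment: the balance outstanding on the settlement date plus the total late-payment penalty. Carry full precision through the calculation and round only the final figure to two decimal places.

Monthly rate = 10.8% ÷ 12 = 0.9%
Balance at month 6: A$542,254.0000 × (1 + 0.009)^6 = A$572,202.5142…
After A$265,700.00 payment: A$572,202.5142… − A$265,700.00 = A$306,502.5142…
Balance at month 8: A$306,502.5142… × (1 + 0.009)^2 = A$312,044.3862…
Penalty: 8 × 1% × A$542,254.00 = A$43,380.32
Final settlement = outstanding balance + penalty = A$312,044.3862… + A$43,380.32 = A$355,424.71

A$355,424.71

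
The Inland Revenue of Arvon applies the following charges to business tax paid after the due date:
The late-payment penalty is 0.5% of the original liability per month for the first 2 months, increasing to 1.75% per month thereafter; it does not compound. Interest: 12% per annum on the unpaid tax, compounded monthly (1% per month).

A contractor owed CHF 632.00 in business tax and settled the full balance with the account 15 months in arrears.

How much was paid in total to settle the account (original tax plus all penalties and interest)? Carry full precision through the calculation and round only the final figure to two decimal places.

CHF 883.83

Penalty, months 1–2: 2 × 0.5% × CHF 632.00 = CHF 6.32
Penalty, months 3–15: 13 × 1.75% × CHF 632.00 = CHF 143.78
Interest: CHF 632.00 × ((1 + 0.01)^15 − 1) = CHF 632.00 × 0.1609690… = CHF 101.7324…
Total = CHF 632.00 + CHF 150.1000 + CHF 101.7324… = CHF 883.83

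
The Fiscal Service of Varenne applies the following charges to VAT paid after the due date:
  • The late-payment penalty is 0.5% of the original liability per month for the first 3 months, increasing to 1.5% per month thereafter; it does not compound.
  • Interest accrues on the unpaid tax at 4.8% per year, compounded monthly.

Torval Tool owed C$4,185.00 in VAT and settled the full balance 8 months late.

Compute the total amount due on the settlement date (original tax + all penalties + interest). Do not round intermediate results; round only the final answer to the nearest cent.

Penalty, months 1–3: 3 × 0.5% × C$4,185.00 = C$62.78…
Penalty, months 4–8: 5 × 1.5% × C$4,185.00 = C$313.88…
Interest (4.8%/yr ÷ 12 = 0.4%/month): C$4,185.00 × ((1 + 0.004)^8 − 1) = C$135.8100…
Total = C$4,185.00 + C$376.6500 + C$135.8100… = C$4,697.46

C$4,697.46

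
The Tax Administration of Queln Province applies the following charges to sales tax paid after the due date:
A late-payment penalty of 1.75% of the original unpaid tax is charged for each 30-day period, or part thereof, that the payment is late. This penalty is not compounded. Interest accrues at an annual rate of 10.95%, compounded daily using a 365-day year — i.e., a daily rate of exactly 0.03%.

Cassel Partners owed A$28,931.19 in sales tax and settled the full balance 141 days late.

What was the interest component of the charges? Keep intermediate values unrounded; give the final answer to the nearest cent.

A$1,249.85

Interest: A$28,931.19 × ((1 + 0.0003)^141 − 1) = A$28,931.19 × 0.04320078… = A$1,249.8499…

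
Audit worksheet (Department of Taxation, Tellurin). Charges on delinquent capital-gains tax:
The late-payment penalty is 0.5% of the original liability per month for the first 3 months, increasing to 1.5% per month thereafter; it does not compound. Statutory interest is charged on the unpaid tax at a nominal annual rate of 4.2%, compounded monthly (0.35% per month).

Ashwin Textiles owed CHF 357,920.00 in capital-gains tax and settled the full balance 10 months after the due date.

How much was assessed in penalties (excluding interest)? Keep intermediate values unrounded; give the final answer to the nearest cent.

CHF 42,950.40

Penalty, months 1–3: 3 × 0.5% × CHF 357,920.00 = CHF 5,368.80
Penalty, months 4–10: 7 × 1.5% × CHF 357,920.00 = CHF 37,581.60
Total penalty = CHF 5,368.80 + CHF 37,581.60 = CHF 42,950.40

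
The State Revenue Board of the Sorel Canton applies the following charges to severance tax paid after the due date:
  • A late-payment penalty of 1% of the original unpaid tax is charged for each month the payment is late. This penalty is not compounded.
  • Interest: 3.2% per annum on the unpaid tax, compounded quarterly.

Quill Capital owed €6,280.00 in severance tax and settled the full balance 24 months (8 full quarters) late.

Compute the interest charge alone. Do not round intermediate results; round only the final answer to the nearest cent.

Interest (3.2%/yr ÷ 4 = 0.8%/quarter): €6,280.00 × ((1 + 0.008)^8 − 1) = €413.3556…

€413.36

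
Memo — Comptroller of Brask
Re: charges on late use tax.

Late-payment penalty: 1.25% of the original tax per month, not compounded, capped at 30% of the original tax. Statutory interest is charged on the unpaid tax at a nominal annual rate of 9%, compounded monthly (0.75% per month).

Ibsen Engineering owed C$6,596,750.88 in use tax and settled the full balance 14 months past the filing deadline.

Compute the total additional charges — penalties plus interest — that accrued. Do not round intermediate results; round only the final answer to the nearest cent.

C$1,881,891.59

Penalty: 14 × 1.25% × C$6,596,750.88 = C$1,154,431.40… (below the 30% cap of C$1,979,025.26…)
Interest: C$6,596,750.88 × ((1 + 0.0075)^14 − 1) = C$6,596,750.88 × 0.1102755… = C$727,460.1849…
Penalties + interest = C$1,154,431.4040 + C$727,460.1849… = C$1,881,891.59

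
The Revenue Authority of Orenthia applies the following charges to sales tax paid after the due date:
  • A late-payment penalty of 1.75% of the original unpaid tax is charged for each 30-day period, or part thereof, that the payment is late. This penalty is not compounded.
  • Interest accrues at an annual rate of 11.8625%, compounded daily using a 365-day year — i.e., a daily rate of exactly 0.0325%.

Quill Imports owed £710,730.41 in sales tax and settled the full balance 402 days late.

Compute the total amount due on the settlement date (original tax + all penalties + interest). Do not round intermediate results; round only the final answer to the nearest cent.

Penalty periods: ⌈402/30⌉ = 14; penalty = 14 × 1.75% × £710,730.41 = £174,128.95…
Interest: £710,730.41 × ((1 + 0.000325)^402 − 1) = £710,730.41 × 0.13954467… = £99,178.6435…
Total = £710,730.41 + £174,128.9505… + £99,178.6435… = £984,038.00

£984,038.00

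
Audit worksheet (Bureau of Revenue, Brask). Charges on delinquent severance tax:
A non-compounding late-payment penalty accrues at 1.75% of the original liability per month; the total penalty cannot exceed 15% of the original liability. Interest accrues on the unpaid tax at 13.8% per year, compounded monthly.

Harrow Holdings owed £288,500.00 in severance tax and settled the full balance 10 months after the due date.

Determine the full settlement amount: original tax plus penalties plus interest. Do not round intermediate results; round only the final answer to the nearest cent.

£366,723.16

Penalty (uncapped): 10 × 1.75% × £288,500.00 = £50,487.50; cap = 15% × £288,500.00 = £43,275.00 → penalty = £43,275.00
Interest (13.8%/yr ÷ 12 = 1.15%/month): £288,500.00 × ((1 + 0.0115)^10 − 1) = £34,948.1627…
Total = £288,500.00 + £43,275.0000 + £34,948.1627… = £366,723.16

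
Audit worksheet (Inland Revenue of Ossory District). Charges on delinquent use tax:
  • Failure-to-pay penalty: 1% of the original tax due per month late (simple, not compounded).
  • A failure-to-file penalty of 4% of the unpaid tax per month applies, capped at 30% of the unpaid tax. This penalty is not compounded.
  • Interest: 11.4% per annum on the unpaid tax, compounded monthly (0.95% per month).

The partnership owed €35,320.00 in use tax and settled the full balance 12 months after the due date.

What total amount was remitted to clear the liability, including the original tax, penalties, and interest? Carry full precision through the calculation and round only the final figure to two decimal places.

€54,398.07

Failure-to-file: 12 × 4% × €35,320.00 = €16,953.60, capped at 30% × €35,320.00 = €10,596.00
Failure-to-pay penalty = 1% × €35,320.00 × 12 mo = €4,238.40
Interest: €35,320.00 × ((1 + 0.0095)^12 − 1) = €35,320.00 × 0.1201492… = €4,243.6703…
Total = €35,320.00 + €14,834.4000 + €4,243.6703… = €54,398.07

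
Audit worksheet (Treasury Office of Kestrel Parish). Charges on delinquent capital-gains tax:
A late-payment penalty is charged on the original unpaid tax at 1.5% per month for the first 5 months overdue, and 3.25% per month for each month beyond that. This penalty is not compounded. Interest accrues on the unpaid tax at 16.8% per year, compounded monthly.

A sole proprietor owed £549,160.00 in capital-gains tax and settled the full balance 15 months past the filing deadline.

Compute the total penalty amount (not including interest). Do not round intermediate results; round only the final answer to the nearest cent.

Penalty, months 1–5: 5 × 1.5% × £549,160.00 = £41,187.00
Penalty, months 6–15: 10 × 3.25% × £549,160.00 = £178,477.00
Total penalty = £41,187.00 + £178,477.00 = £219,664.00

£219,664.00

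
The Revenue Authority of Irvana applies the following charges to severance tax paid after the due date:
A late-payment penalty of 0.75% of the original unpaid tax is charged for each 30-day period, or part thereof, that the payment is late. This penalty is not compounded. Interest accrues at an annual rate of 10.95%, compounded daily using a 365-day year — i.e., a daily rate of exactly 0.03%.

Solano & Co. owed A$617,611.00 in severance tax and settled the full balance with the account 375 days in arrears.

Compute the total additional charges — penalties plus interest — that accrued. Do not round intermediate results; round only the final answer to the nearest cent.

A$133,745.75

Penalty periods: ⌈375/30⌉ = 13; penalty = 13 × 0.75% × A$617,611.00 = A$60,217.07…
Interest: A$617,611.00 × ((1 + 0.0003)^375 − 1) = A$617,611.00 × 0.11905338… = A$73,528.6749…
Penalties + interest = A$60,217.0725 + A$73,528.6749… = A$133,745.75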